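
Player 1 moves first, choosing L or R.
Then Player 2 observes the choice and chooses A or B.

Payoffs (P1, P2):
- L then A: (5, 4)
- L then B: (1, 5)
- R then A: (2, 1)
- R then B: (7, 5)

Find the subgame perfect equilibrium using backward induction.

P1 plays R, P2 plays B after L and B after R; Payoff (7, 5)

Work:
Backward induction:
After L: P2 chooses B → P1 gets 1
After R: P2 chooses B → P1 gets 7
P1 chooses R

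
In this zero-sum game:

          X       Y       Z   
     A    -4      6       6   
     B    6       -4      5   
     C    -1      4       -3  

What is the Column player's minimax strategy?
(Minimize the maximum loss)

Column should play X or Y or Z (all achieve the minimum), value = 6

Work:
Column player minimizes Row's maximum payoff:
Column X: max payoff to Row = 6
Column Y: max payoff to Row = 6
Column Z: max payoff to Row = 6
Minimum is 6, achieved by columns X, Y, Z (tied).
Each of X or Y or Z is a minimax strategy.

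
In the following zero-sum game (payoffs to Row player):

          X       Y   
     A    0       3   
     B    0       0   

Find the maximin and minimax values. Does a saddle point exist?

Maximin = 0, Minimax = 0, Saddle: True

Work:
Row minimums: [0, 0] → maximin = 0
Column maximums: [0, 3] → minimax = 0
Saddle point exists! Game value = 0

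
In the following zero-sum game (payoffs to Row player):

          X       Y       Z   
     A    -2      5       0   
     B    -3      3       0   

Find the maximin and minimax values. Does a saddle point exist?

Maximin = -2, Minimax = -2, Saddle: True

Work:
Row minimums: [-2, -3] → maximin = -2
Column maximums: [-2, 5, 0] → minimax = -2
Saddle point exists! Game value = -2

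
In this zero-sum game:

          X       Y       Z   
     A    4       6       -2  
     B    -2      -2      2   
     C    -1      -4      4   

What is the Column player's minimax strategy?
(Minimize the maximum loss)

Column should play X or Z (all achieve the minimum), value = 4

Work:
Column player minimizes Row's maximum payoff:
Column X: max payoff to Row = 4
Column Y: max payoff to Row = 6
Column Z: max payoff to Row = 4
Minimum is 4, achieved by columns X, Z (tied).
Each of X or Z is a minimax strategy.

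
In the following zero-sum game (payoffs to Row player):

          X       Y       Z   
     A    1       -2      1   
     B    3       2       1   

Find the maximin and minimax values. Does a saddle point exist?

Maximin = 1, Minimax = 1, Saddle: True

Work:
Row minimums: [-2, 1] → maximin = 1
Column maximums: [3, 2, 1] → minimax = 1
Saddle point exists! Game value = 1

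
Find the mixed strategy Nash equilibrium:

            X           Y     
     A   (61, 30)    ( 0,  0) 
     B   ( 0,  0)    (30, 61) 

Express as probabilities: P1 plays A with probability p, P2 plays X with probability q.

p = 0.6703, q = 0.3297

Work:
Find probabilities that make opponent indifferent:
P2 chooses q to make P1 indifferent between A and B
P1 chooses p to make P2 indifferent between X and Y
Mixed NE: P1 plays (A: 0.6703, B: 0.3297), P2 plays (X: 0.3297, Y: 0.6703)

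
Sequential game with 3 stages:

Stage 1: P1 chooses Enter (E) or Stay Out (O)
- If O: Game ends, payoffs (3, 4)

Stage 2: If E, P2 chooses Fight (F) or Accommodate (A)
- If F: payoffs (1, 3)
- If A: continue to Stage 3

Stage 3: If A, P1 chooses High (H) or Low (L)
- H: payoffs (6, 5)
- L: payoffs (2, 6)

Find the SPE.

SPE: (E, A, H); Outcome (6, 5)

Work:
Stage 3: P1 chooses H (6 vs 2)
Stage 2: P2: F->3, A->5 (anticipating H). Choose A
Stage 1: P1: O->3, E->6 (anticipating A, H). Choose E
SPE path: E -> A -> H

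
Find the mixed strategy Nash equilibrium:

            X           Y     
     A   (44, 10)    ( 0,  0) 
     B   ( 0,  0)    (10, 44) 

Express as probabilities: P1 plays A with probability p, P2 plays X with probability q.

p = 0.8148, q = 0.1852

Work:
Find probabilities that make opponent indifferent:
P2 chooses q to make P1 indifferent between A and B
P1 chooses p to make P2 indifferent between X and Y
Mixed NE: P1 plays (A: 0.8148, B: 0.1852), P2 plays (X: 0.1852, Y: 0.8148)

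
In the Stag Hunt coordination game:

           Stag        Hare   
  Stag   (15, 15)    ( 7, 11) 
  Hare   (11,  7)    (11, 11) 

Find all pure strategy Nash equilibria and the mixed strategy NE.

Pure NE: (Stag, Stag) and (Hare, Hare); Mixed NE: p = 0.5, q = 0.5

Work:
Check pure NE:
(Stag, Stag): (15, 15) - no unilateral deviation beneficial
(Hare, Hare): (11, 11) - no unilateral deviation beneficial
Mixed NE: P1 plays Stag with p = 0.5, P2 plays Stag with q = 0.5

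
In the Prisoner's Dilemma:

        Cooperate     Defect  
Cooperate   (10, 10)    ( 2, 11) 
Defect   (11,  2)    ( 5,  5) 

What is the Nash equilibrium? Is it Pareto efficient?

(Defect, Defect) is NE; not Pareto efficient

Work:
Defect dominates Cooperate for both players:
If P2 cooperates: Defect (11) > Cooperate (10)
If P2 defects: Defect (5) > Cooperate (2)
NE: (Defect, Defect) with payoff (5, 5)
But (Cooperate, Cooperate) = (10, 10) Pareto dominates (5, 5)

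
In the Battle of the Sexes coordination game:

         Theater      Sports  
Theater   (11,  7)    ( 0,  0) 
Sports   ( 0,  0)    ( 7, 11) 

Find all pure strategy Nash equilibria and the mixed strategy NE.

Pure NE: (Theater, Theater) and (Sports, Sports); Mixed NE: p = 0.6111, q = 0.3889

Work:
Check pure NE:
(Theater, Theater): (11, 7) - no unilateral deviation beneficial
(Sports, Sports): (7, 11) - no unilateral deviation beneficial
Mixed NE: P1 plays Theater with p = 0.6111, P2 plays Theater with q = 0.3889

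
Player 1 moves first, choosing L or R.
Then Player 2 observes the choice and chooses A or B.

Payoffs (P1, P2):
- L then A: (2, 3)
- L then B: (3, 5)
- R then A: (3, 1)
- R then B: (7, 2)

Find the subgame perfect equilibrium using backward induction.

P1 plays R, P2 plays B after L and B after R; Payoff (7, 2)

Work:
Backward induction:
After L: P2 chooses B → P1 gets 3
After R: P2 chooses B → P1 gets 7
P1 chooses R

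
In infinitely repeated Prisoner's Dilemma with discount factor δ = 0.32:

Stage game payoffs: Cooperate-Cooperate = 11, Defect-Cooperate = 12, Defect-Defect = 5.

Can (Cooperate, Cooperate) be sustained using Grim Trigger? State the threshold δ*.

δ* = 0.1429; since δ = 0.32 ≥ 0.1429, cooperation can be sustained

Work:
For Grim Trigger:
Cooperate forever: 11/(1-δ)
Defect then punished: 12 + 5·δ/(1-δ)
Need: 11/(1-δ) ≥ 12 + 5·δ/(1-δ)
Solving: δ ≥ (T-R)/(T-P) = (12-11)/(12-5) = 0.1429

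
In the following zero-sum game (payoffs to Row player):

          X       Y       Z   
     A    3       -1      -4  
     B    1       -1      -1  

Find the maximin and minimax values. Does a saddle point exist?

Maximin = -1, Minimax = -1, Saddle: True

Work:
Row minimums: [-4, -1] → maximin = -1
Column maximums: [3, -1, -1] → minimax = -1
Saddle point exists! Game value = -1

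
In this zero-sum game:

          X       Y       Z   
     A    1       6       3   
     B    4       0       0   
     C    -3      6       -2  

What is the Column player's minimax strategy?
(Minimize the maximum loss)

Column should play Z, value = 3

Work:
Column player minimizes Row's maximum payoff:
Column X: max payoff to Row = 4
Column Y: max payoff to Row = 6
Column Z: max payoff to Row = 3
Minimum is 3, achieved by column Z.
Minimax strategy: Z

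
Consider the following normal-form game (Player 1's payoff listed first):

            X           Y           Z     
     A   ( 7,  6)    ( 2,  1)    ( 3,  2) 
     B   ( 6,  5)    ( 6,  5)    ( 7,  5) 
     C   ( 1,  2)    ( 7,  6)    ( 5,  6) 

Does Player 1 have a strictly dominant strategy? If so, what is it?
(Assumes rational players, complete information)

No strictly dominant strategy exists for Player 1

Work:
A strategy strictly dominates another if it gives a strictly higher payoff against every opponent action. Compare each pair of P1's strategies column-by-column:
  A vs B: [7 vs 6, 2 vs 6, 3 vs 7] → A does not strictly dominate B (column Y: 2 ≤ 6)
  A vs C: [7 vs 1, 2 vs 7, 3 vs 5] → A does not strictly dominate C (column Y: 2 ≤ 7)
  B vs A: [6 vs 7, 6 vs 2, 7 vs 3] → B does not strictly dominate A (column X: 6 ≤ 7)
  B vs C: [6 vs 1, 6 vs 7, 7 vs 5] → B does not strictly dominate C (column Y: 6 ≤ 7)
  C vs A: [1 vs 7, 7 vs 2, 5 vs 3] → C does not strictly dominate A (column X: 1 ≤ 7)
  C vs B: [1 vs 6, 7 vs 6, 5 vs 7] → C does not strictly dominate B (column X: 1 ≤ 6)
No single strategy strictly dominates all others → no strictly dominant strategy.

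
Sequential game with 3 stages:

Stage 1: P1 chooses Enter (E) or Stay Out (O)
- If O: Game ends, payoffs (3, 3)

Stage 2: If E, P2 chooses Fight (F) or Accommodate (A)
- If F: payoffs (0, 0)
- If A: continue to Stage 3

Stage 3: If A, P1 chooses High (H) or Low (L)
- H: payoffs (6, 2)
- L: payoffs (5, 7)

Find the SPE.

SPE: (E, A, H); Outcome (6, 2)

Work:
Stage 3: P1 chooses H (6 vs 5)
Stage 2: P2: F->0, A->2 (anticipating H). Choose A
Stage 1: P1: O->3, E->6 (anticipating A, H). Choose E
SPE path: E -> A -> H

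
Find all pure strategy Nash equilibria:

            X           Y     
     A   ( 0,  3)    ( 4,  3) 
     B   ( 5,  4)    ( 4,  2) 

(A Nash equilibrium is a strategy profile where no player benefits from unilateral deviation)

Nash equilibrium: (A, Y), (B, X)

Work:
Best responses:
  P1 vs X: payoffs [0, 5] → best response B (payoff 5)
  P1 vs Y: payoffs [4, 4] → best response A/B (payoff 4)
  P2 vs A: payoffs [3, 3] → best response X/Y (payoff 3)
  P2 vs B: payoffs [4, 2] → best response X (payoff 4)
Mutual best responses: (A,Y), (B,X) → Nash equilibria.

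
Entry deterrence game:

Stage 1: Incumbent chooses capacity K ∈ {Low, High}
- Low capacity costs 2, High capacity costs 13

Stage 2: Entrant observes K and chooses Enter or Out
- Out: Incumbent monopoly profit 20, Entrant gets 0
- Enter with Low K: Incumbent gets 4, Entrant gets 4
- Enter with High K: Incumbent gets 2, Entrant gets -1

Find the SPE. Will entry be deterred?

SPE: (High, Enter|Low, Out|High); Entry deterred. Incumbent net profit = 7

Work:
After Low K: Entrant enters (4 > 0)
After High K: Entrant stays out (-1 < 0)
Incumbent: Low → 4−2=2, High → 20−13=7
Incumbent chooses High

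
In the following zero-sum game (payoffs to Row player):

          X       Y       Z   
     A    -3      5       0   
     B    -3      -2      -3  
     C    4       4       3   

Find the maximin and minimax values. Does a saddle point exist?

Maximin = 3, Minimax = 3, Saddle: True

Work:
Row minimums: [-3, -3, 3] → maximin = 3
Column maximums: [4, 5, 3] → minimax = 3
Saddle point exists! Game value = 3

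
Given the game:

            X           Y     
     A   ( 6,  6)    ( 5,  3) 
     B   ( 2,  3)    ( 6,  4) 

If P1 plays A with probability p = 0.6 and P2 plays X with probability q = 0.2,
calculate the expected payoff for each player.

E[P1] = 5.2, E[P2] = 3.68

Work:
E[P1] = p·q·π₁(A,X) + p·(1-q)·π₁(A,Y) + (1-p)·q·π₁(B,X) + (1-p)·(1-q)·π₁(B,Y)
= 0.6·0.2·6 + 0.6·0.8·5 + 0.4·0.2·2 + 0.4·0.8·6
= 5.2

E[P2] = 3.68 (similar calculation)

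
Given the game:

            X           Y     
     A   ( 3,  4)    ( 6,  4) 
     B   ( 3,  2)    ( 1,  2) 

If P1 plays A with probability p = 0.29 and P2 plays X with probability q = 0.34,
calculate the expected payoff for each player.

E[P1] = 2.637, E[P2] = 2.58

Work:
E[P1] = p·q·π₁(A,X) + p·(1-q)·π₁(A,Y) + (1-p)·q·π₁(B,X) + (1-p)·(1-q)·π₁(B,Y)
= 0.29·0.34·3 + 0.29·0.66·6 + 0.71·0.34·3 + 0.71·0.66·1
= 2.637

E[P2] = 2.58 (similar calculation)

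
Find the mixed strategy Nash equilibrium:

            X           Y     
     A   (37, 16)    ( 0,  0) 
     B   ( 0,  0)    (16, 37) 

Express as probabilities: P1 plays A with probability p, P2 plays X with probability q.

p = 0.6981, q = 0.3019

Work:
Find probabilities that make opponent indifferent:
P2 chooses q to make P1 indifferent between A and B
P1 chooses p to make P2 indifferent between X and Y
Mixed NE: P1 plays (A: 0.6981, B: 0.3019), P2 plays (X: 0.3019, Y: 0.6981)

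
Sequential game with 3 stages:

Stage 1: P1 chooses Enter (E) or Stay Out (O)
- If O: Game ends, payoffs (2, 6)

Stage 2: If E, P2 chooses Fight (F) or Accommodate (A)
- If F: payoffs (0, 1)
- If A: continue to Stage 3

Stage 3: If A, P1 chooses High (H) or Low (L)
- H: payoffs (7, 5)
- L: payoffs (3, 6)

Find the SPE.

SPE: (E, A, H); Outcome (7, 5)

Work:
Stage 3: P1 chooses H (7 vs 3)
Stage 2: P2: F->1, A->5 (anticipating H). Choose A
Stage 1: P1: O->2, E->7 (anticipating A, H). Choose E
SPE path: E -> A -> H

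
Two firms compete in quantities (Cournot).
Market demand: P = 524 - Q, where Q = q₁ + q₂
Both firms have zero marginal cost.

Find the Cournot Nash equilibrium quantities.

q₁* = q₂* = 174.67; P* = 174.67

Work:
Profit: π_i = P·q_i = (a - q_i - q_j)·q_i
FOC: ∂π_i/∂q_i = a - 2q_i - q_j = 0
Reaction function: q_i = (524 - q_j)/2
Symmetry: q* = 524/3 = 174.67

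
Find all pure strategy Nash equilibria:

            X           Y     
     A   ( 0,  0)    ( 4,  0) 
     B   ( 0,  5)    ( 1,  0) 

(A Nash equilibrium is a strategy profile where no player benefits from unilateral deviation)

Nash equilibrium: (A, X), (A, Y), (B, X)

Work:
Best responses:
  P1 vs X: payoffs [0, 0] → best response A/B (payoff 0)
  P1 vs Y: payoffs [4, 1] → best response A (payoff 4)
  P2 vs A: payoffs [0, 0] → best response X/Y (payoff 0)
  P2 vs B: payoffs [5, 0] → best response X (payoff 5)
Mutual best responses: (A,X), (A,Y), (B,X) → Nash equilibria.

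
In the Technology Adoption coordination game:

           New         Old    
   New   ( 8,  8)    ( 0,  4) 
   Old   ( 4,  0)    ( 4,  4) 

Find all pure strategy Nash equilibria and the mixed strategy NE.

Pure NE: (New, New) and (Old, Old); Mixed NE: p = 0.5, q = 0.5

Work:
Check pure NE:
(New, New): (8, 8) - no unilateral deviation beneficial
(Old, Old): (4, 4) - no unilateral deviation beneficial
Mixed NE: P1 plays New with p = 0.5, P2 plays New with q = 0.5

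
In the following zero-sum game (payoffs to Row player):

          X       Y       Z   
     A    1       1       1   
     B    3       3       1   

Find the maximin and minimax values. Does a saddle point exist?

Maximin = 1, Minimax = 1, Saddle: True

Work:
Row minimums: [1, 1] → maximin = 1
Column maximums: [3, 3, 1] → minimax = 1
Saddle point exists! Game value = 1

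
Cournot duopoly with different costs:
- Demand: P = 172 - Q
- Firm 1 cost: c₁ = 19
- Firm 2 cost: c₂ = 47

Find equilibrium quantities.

q₁* = 60.33, q₂* = 32.33

Work:
Reaction: q₁ = (172 - 19 - q₂)/2
Reaction: q₂ = (172 - 47 - q₁)/2
Solve simultaneously:
q₁* = (172 - 2×19 + 47)/3 = 60.33
q₂* = (172 - 2×47 + 19)/3 = 32.33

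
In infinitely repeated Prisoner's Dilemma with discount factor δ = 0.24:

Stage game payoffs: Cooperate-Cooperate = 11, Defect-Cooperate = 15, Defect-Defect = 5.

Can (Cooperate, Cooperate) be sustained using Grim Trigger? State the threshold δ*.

δ* = 0.4; since δ = 0.24 < 0.4, cooperation cannot be sustained

Work:
For Grim Trigger:
Cooperate forever: 11/(1-δ)
Defect then punished: 15 + 5·δ/(1-δ)
Need: 11/(1-δ) ≥ 15 + 5·δ/(1-δ)
Solving: δ ≥ (T-R)/(T-P) = (15-11)/(15-5) = 0.4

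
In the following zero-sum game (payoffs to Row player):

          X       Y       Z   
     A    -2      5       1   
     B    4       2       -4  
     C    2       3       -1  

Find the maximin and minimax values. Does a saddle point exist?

Maximin = -1, Minimax = 1, Saddle: False

Work:
Row minimums: [-2, -4, -1] → maximin = -1
Column maximums: [4, 5, 1] → minimax = 1
No saddle point (maximin ≠ minimax). Mixed strategy needed.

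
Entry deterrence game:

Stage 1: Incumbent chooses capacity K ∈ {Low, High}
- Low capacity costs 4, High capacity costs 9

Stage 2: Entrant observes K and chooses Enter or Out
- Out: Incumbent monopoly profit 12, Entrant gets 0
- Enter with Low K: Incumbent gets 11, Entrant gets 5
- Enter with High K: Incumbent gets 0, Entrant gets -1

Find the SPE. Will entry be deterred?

SPE: (Low, Enter|Low, Out|High); Entry not deterred. Incumbent net profit = 7, Entrant gets 5

Work:
After Low K: Entrant enters (5 > 0)
After High K: Entrant stays out (-1 < 0)
Incumbent: Low → 11−4=7, High → 12−9=3
Incumbent chooses Low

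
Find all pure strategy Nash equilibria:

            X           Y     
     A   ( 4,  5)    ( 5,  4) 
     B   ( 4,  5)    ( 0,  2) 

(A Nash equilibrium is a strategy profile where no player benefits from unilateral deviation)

Nash equilibrium: (A, X), (B, X)

Work:
Best responses:
  P1 vs X: payoffs [4, 4] → best response A/B (payoff 4)
  P1 vs Y: payoffs [5, 0] → best response A (payoff 5)
  P2 vs A: payoffs [5, 4] → best response X (payoff 5)
  P2 vs B: payoffs [5, 2] → best response X (payoff 5)
Mutual best responses: (A,X), (B,X) → Nash equilibria.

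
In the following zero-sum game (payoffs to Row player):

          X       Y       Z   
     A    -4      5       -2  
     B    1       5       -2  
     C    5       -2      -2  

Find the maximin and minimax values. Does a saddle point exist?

Maximin = -2, Minimax = -2, Saddle: True

Work:
Row minimums: [-4, -2, -2] → maximin = -2
Column maximums: [5, 5, -2] → minimax = -2
Saddle point exists! Game value = -2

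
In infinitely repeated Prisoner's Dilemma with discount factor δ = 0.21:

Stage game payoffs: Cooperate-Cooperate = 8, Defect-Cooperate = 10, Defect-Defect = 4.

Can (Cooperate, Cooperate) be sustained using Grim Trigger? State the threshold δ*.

δ* = 0.3333; since δ = 0.21 < 0.3333, cooperation cannot be sustained

Work:
For Grim Trigger:
Cooperate forever: 8/(1-δ)
Defect then punished: 10 + 4·δ/(1-δ)
Need: 8/(1-δ) ≥ 10 + 4·δ/(1-δ)
Solving: δ ≥ (T-R)/(T-P) = (10-8)/(10-4) = 0.3333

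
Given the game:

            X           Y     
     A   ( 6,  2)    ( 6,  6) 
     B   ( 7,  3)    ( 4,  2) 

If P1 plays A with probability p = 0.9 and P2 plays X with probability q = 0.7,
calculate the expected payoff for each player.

E[P1] = 6.01, E[P2] = 3.15

Work:
E[P1] = p·q·π₁(A,X) + p·(1-q)·π₁(A,Y) + (1-p)·q·π₁(B,X) + (1-p)·(1-q)·π₁(B,Y)
= 0.9·0.7·6 + 0.9·0.3·6 + 0.1·0.7·7 + 0.1·0.3·4
= 6.01

E[P2] = 3.15 (similar calculation)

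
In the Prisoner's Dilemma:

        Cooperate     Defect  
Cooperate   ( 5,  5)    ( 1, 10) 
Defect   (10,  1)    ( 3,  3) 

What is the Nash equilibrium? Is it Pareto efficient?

(Defect, Defect) is NE; not Pareto efficient

Work:
Defect dominates Cooperate for both players:
If P2 cooperates: Defect (10) > Cooperate (5)
If P2 defects: Defect (3) > Cooperate (1)
NE: (Defect, Defect) with payoff (3, 3)
But (Cooperate, Cooperate) = (5, 5) Pareto dominates (3, 3)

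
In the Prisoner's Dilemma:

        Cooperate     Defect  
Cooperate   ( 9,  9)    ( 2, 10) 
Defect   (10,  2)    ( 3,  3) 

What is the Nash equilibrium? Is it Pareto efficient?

(Defect, Defect) is NE; not Pareto efficient

Work:
Defect dominates Cooperate for both players:
If P2 cooperates: Defect (10) > Cooperate (9)
If P2 defects: Defect (3) > Cooperate (2)
NE: (Defect, Defect) with payoff (3, 3)
But (Cooperate, Cooperate) = (9, 9) Pareto dominates (3, 3)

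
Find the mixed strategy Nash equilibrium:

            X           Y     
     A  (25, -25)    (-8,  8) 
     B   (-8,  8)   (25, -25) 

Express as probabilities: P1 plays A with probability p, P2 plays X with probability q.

p = 0.5, q = 0.5

Work:
Find probabilities that make opponent indifferent:
P2 chooses q to make P1 indifferent between A and B
P1 chooses p to make P2 indifferent between X and Y
Mixed NE: P1 plays (A: 0.5, B: 0.5), P2 plays (X: 0.5, Y: 0.5)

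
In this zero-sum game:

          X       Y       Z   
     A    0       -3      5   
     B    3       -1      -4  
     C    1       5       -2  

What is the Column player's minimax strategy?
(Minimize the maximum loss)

Column should play X, value = 3

Work:
Column player minimizes Row's maximum payoff:
Column X: max payoff to Row = 3
Column Y: max payoff to Row = 5
Column Z: max payoff to Row = 5
Minimum is 3, achieved by column X.
Minimax strategy: X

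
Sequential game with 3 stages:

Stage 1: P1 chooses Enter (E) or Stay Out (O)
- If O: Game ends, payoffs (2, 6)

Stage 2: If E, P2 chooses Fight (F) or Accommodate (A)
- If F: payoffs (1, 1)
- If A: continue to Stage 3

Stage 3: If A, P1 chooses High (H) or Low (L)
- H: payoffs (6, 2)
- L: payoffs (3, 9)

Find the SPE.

SPE: (E, A, H); Outcome (6, 2)

Work:
Stage 3: P1 chooses H (6 vs 3)
Stage 2: P2: F->1, A->2 (anticipating H). Choose A
Stage 1: P1: O->2, E->6 (anticipating A, H). Choose E
SPE path: E -> A -> H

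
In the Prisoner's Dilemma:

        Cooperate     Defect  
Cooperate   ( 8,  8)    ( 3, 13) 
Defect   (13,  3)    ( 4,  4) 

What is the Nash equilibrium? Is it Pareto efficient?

(Defect, Defect) is NE; not Pareto efficient

Work:
Defect dominates Cooperate for both players:
If P2 cooperates: Defect (13) > Cooperate (8)
If P2 defects: Defect (4) > Cooperate (3)
NE: (Defect, Defect) with payoff (4, 4)
But (Cooperate, Cooperate) = (8, 8) Pareto dominates (4, 4)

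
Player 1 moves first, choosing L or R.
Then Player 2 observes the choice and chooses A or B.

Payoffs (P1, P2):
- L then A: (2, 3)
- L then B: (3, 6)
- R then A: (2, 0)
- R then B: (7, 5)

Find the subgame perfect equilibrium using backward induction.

P1 plays R, P2 plays B after L and B after R; Payoff (7, 5)

Work:
Backward induction:
After L: P2 chooses B → P1 gets 3
After R: P2 chooses B → P1 gets 7
P1 chooses R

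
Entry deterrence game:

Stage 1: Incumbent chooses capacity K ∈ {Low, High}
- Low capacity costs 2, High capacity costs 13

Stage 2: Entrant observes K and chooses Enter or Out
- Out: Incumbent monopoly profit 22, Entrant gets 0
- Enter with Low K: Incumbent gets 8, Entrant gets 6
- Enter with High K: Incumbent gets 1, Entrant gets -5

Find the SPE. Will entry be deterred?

SPE: (High, Enter|Low, Out|High); Entry deterred. Incumbent net profit = 9

Work:
After Low K: Entrant enters (6 > 0)
After High K: Entrant stays out (-5 < 0)
Incumbent: Low → 8−2=6, High → 22−13=9
Incumbent chooses High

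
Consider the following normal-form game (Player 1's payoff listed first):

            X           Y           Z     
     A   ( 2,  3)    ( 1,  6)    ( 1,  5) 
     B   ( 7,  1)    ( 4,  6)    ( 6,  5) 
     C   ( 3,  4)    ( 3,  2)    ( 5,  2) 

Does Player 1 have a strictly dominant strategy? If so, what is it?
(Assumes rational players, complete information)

Yes, Player 1's strictly dominant strategy is B

Work:
A strategy strictly dominates another if it gives a strictly higher payoff against every opponent action. Compare each pair of P1's strategies column-by-column:
  A vs B: [2 vs 7, 1 vs 4, 1 vs 6] → A does not strictly dominate B (column X: 2 ≤ 7)
  A vs C: [2 vs 3, 1 vs 3, 1 vs 5] → A does not strictly dominate C (column X: 2 ≤ 3)
  B vs A: [7 vs 2, 4 vs 1, 6 vs 1] → B strictly dominates A
  B vs C: [7 vs 3, 4 vs 3, 6 vs 5] → B strictly dominates C
  C vs A: [3 vs 2, 3 vs 1, 5 vs 1] → C strictly dominates A
  C vs B: [3 vs 7, 3 vs 4, 5 vs 6] → C does not strictly dominate B (column X: 3 ≤ 7)
B strictly dominates every other strategy → strictly dominant.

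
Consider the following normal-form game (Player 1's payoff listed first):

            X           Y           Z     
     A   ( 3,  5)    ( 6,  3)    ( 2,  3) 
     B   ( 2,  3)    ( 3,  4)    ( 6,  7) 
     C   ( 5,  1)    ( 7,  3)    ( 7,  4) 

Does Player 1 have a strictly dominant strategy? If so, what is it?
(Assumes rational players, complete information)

Yes, Player 1's strictly dominant strategy is C

Work:
A strategy strictly dominates another if it gives a strictly higher payoff against every opponent action. Compare each pair of P1's strategies column-by-column:
  A vs B: [3 vs 2, 6 vs 3, 2 vs 6] → A does not strictly dominate B (column Z: 2 ≤ 6)
  A vs C: [3 vs 5, 6 vs 7, 2 vs 7] → A does not strictly dominate C (column X: 3 ≤ 5)
  B vs A: [2 vs 3, 3 vs 6, 6 vs 2] → B does not strictly dominate A (column X: 2 ≤ 3)
  B vs C: [2 vs 5, 3 vs 7, 6 vs 7] → B does not strictly dominate C (column X: 2 ≤ 5)
  C vs A: [5 vs 3, 7 vs 6, 7 vs 2] → C strictly dominates A
  C vs B: [5 vs 2, 7 vs 3, 7 vs 6] → C strictly dominates B
C strictly dominates every other strategy → strictly dominant.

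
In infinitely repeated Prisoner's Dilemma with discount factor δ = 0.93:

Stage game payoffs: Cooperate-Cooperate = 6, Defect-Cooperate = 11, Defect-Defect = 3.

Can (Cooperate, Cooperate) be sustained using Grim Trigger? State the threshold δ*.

δ* = 0.625; since δ = 0.93 ≥ 0.625, cooperation can be sustained

Work:
For Grim Trigger:
Cooperate forever: 6/(1-δ)
Defect then punished: 11 + 3·δ/(1-δ)
Need: 6/(1-δ) ≥ 11 + 3·δ/(1-δ)
Solving: δ ≥ (T-R)/(T-P) = (11-6)/(11-3) = 0.625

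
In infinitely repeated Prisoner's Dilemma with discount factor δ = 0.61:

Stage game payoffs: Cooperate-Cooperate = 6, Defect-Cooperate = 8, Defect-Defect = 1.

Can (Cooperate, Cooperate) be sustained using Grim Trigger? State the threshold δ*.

δ* = 0.2857; since δ = 0.61 ≥ 0.2857, cooperation can be sustained

Work:
For Grim Trigger:
Cooperate forever: 6/(1-δ)
Defect then punished: 8 + 1·δ/(1-δ)
Need: 6/(1-δ) ≥ 8 + 1·δ/(1-δ)
Solving: δ ≥ (T-R)/(T-P) = (8-6)/(8-1) = 0.2857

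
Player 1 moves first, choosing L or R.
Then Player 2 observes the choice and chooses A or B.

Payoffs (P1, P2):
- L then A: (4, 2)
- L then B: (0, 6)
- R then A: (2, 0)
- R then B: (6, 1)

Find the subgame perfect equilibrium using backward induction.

P1 plays R, P2 plays B after L and B after R; Payoff (6, 1)

Work:
Backward induction:
After L: P2 chooses B → P1 gets 0
After R: P2 chooses B → P1 gets 6
P1 chooses R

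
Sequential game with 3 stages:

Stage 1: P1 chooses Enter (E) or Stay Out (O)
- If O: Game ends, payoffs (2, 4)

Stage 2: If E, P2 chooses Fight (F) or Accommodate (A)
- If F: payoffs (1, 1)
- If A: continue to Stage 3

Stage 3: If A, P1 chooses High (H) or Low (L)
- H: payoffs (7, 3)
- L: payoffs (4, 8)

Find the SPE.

SPE: (E, A, H); Outcome (7, 3)

Work:
Stage 3: P1 chooses H (7 vs 4)
Stage 2: P2: F->1, A->3 (anticipating H). Choose A
Stage 1: P1: O->2, E->7 (anticipating A, H). Choose E
SPE path: E -> A -> H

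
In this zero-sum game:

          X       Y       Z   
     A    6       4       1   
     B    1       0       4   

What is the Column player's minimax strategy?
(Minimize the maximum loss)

Column should play Y or Z (all achieve the minimum), value = 4

Work:
Column player minimizes Row's maximum payoff:
Column X: max payoff to Row = 6
Column Y: max payoff to Row = 4
Column Z: max payoff to Row = 4
Minimum is 4, achieved by columns Y, Z (tied).
Each of Y or Z is a minimax strategy.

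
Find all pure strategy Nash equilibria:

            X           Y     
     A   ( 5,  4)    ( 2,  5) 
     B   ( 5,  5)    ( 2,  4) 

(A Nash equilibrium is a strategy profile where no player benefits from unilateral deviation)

Nash equilibrium: (A, Y), (B, X)

Work:
Best responses:
  P1 vs X: payoffs [5, 5] → best response A/B (payoff 5)
  P1 vs Y: payoffs [2, 2] → best response A/B (payoff 2)
  P2 vs A: payoffs [4, 5] → best response Y (payoff 5)
  P2 vs B: payoffs [5, 4] → best response X (payoff 5)
Mutual best responses: (A,Y), (B,X) → Nash equilibria.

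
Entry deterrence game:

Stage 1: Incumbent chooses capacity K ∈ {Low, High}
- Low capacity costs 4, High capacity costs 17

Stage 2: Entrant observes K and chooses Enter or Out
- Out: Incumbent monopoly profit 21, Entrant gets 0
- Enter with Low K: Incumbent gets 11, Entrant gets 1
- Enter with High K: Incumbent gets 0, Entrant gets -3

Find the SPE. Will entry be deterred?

SPE: (Low, Enter|Low, Out|High); Entry not deterred. Incumbent net profit = 7, Entrant gets 1

Work:
After Low K: Entrant enters (1 > 0)
After High K: Entrant stays out (-3 < 0)
Incumbent: Low → 11−4=7, High → 21−17=4
Incumbent chooses Low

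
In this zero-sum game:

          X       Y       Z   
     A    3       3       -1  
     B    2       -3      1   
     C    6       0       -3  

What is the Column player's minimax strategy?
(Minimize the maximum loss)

Column should play Z, value = 1

Work:
Column player minimizes Row's maximum payoff:
Column X: max payoff to Row = 6
Column Y: max payoff to Row = 3
Column Z: max payoff to Row = 1
Minimum is 1, achieved by column Z.
Minimax strategy: Z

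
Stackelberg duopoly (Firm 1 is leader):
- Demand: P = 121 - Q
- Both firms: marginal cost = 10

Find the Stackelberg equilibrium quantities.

q₁* (leader) = 55.5, q₂* (follower) = 27.75

Work:
Follower's reaction: q₂ = (a - c - q₁)/2
Leader substitutes: π₁ = q₁·(a - q₁ - (a-c-q₁)/2 - c)
FOC: q₁* = (121 - 10)/2 = 55.50
Then: q₂* = (121 - 10 - 55.5)/2 = 27.75
Leader has first-mover advantage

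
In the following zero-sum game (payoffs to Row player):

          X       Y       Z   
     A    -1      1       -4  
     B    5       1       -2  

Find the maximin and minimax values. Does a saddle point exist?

Maximin = -2, Minimax = -2, Saddle: True

Work:
Row minimums: [-4, -2] → maximin = -2
Column maximums: [5, 1, -2] → minimax = -2
Saddle point exists! Game value = -2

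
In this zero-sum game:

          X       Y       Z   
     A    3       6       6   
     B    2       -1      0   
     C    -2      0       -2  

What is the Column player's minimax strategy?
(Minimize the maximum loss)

Column should play X, value = 3

Work:
Column player minimizes Row's maximum payoff:
Column X: max payoff to Row = 3
Column Y: max payoff to Row = 6
Column Z: max payoff to Row = 6
Minimum is 3, achieved by column X.
Minimax strategy: X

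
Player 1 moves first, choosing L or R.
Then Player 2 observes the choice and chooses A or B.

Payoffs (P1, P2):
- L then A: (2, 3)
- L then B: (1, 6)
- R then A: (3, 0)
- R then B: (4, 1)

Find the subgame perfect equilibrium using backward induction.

P1 plays R, P2 plays B after L and B after R; Payoff (4, 1)

Work:
Backward induction:
After L: P2 chooses B → P1 gets 1
After R: P2 chooses B → P1 gets 4
P1 chooses R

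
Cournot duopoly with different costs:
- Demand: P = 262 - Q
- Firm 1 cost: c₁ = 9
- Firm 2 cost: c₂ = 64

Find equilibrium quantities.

q₁* = 102.67, q₂* = 47.67

Work:
Reaction: q₁ = (262 - 9 - q₂)/2
Reaction: q₂ = (262 - 64 - q₁)/2
Solve simultaneously:
q₁* = (262 - 2×9 + 64)/3 = 102.67
q₂* = (262 - 2×64 + 9)/3 = 47.67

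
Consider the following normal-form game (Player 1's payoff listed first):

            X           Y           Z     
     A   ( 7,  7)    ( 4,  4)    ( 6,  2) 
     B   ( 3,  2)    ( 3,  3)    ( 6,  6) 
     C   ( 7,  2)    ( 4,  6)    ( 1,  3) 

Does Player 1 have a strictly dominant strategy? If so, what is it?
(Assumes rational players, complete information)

No strictly dominant strategy exists for Player 1

Work:
A strategy strictly dominates another if it gives a strictly higher payoff against every opponent action. Compare each pair of P1's strategies column-by-column:
  A vs B: [7 vs 3, 4 vs 3, 6 vs 6] → A does not strictly dominate B (column Z: 6 ≤ 6)
  A vs C: [7 vs 7, 4 vs 4, 6 vs 1] → A does not strictly dominate C (column X: 7 ≤ 7)
  B vs A: [3 vs 7, 3 vs 4, 6 vs 6] → B does not strictly dominate A (column X: 3 ≤ 7)
  B vs C: [3 vs 7, 3 vs 4, 6 vs 1] → B does not strictly dominate C (column X: 3 ≤ 7)
  C vs A: [7 vs 7, 4 vs 4, 1 vs 6] → C does not strictly dominate A (column X: 7 ≤ 7)
  C vs B: [7 vs 3, 4 vs 3, 1 vs 6] → C does not strictly dominate B (column Z: 1 ≤ 6)
No single strategy strictly dominates all others → no strictly dominant strategy.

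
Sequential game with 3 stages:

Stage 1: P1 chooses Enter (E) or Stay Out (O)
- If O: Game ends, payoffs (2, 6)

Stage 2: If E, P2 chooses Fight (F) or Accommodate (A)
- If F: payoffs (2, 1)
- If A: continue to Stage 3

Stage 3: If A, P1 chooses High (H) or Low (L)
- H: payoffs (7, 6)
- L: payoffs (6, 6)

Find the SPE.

SPE: (E, A, H); Outcome (7, 6)

Work:
Stage 3: P1 chooses H (7 vs 6)
Stage 2: P2: F->1, A->6 (anticipating H). Choose A
Stage 1: P1: O->2, E->7 (anticipating A, H). Choose E
SPE path: E -> A -> H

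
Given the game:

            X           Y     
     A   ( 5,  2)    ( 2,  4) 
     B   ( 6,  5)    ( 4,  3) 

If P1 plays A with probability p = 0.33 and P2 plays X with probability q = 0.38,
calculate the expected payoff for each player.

E[P1] = 4.2254, E[P2] = 3.5884

Work:
E[P1] = p·q·π₁(A,X) + p·(1-q)·π₁(A,Y) + (1-p)·q·π₁(B,X) + (1-p)·(1-q)·π₁(B,Y)
= 0.33·0.38·5 + 0.33·0.62·2 + 0.67·0.38·6 + 0.67·0.62·4
= 4.2254

E[P2] = 3.5884 (similar calculation)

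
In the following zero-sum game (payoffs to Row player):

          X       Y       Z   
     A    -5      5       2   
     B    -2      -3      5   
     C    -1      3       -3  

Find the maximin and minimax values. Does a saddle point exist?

Maximin = -3, Minimax = -1, Saddle: False

Work:
Row minimums: [-5, -3, -3] → maximin = -3
Column maximums: [-1, 5, 5] → minimax = -1
No saddle point (maximin ≠ minimax). Mixed strategy needed.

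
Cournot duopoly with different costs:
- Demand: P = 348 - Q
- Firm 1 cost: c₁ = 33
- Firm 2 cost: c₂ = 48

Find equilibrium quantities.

q₁* = 110.0, q₂* = 95.0

Work:
Reaction: q₁ = (348 - 33 - q₂)/2
Reaction: q₂ = (348 - 48 - q₁)/2
Solve simultaneously:
q₁* = (348 - 2×33 + 48)/3 = 110.0
q₂* = (348 - 2×48 + 33)/3 = 95.0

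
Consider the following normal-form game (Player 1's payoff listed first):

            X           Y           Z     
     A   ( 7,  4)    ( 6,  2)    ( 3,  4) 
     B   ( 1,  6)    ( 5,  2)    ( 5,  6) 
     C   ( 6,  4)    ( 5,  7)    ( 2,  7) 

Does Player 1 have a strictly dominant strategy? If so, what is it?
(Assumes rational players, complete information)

No strictly dominant strategy exists for Player 1

Work:
A strategy strictly dominates another if it gives a strictly higher payoff against every opponent action. Compare each pair of P1's strategies column-by-column:
  A vs B: [7 vs 1, 6 vs 5, 3 vs 5] → A does not strictly dominate B (column Z: 3 ≤ 5)
  A vs C: [7 vs 6, 6 vs 5, 3 vs 2] → A strictly dominates C
  B vs A: [1 vs 7, 5 vs 6, 5 vs 3] → B does not strictly dominate A (column X: 1 ≤ 7)
  B vs C: [1 vs 6, 5 vs 5, 5 vs 2] → B does not strictly dominate C (column X: 1 ≤ 6)
  C vs A: [6 vs 7, 5 vs 6, 2 vs 3] → C does not strictly dominate A (column X: 6 ≤ 7)
  C vs B: [6 vs 1, 5 vs 5, 2 vs 5] → C does not strictly dominate B (column Y: 5 ≤ 5)
No single strategy strictly dominates all others → no strictly dominant strategy.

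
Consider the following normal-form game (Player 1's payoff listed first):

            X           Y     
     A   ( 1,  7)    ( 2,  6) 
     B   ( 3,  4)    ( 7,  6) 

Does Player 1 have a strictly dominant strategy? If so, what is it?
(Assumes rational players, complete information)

Yes, Player 1's strictly dominant strategy is B

Work:
A strategy strictly dominates another if it gives a strictly higher payoff against every opponent action. Compare each pair of P1's strategies column-by-column:
  A vs B: [1 vs 3, 2 vs 7] → A does not strictly dominate B (column X: 1 ≤ 3)
  B vs A: [3 vs 1, 7 vs 2] → B strictly dominates A
B strictly dominates every other strategy → strictly dominant.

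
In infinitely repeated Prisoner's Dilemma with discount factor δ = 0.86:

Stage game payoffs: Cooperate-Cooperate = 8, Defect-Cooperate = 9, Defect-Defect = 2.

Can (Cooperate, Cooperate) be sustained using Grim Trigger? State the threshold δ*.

δ* = 0.1429; since δ = 0.86 ≥ 0.1429, cooperation can be sustained

Work:
For Grim Trigger:
Cooperate forever: 8/(1-δ)
Defect then punished: 9 + 2·δ/(1-δ)
Need: 8/(1-δ) ≥ 9 + 2·δ/(1-δ)
Solving: δ ≥ (T-R)/(T-P) = (9-8)/(9-2) = 0.1429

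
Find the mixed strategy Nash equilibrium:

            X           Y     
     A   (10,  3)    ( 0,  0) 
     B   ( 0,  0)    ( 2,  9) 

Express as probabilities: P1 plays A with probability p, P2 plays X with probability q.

p = 0.75, q = 0.1667

Work:
Find probabilities that make opponent indifferent:
P2 chooses q to make P1 indifferent between A and B
P1 chooses p to make P2 indifferent between X and Y
Mixed NE: P1 plays (A: 0.75, B: 0.25), P2 plays (X: 0.1667, Y: 0.8333)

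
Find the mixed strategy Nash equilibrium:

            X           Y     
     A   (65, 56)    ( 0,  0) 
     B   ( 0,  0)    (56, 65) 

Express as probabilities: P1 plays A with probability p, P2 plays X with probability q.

p = 0.5372, q = 0.4628

Work:
Find probabilities that make opponent indifferent:
P2 chooses q to make P1 indifferent between A and B
P1 chooses p to make P2 indifferent between X and Y
Mixed NE: P1 plays (A: 0.5372, B: 0.4628), P2 plays (X: 0.4628, Y: 0.5372)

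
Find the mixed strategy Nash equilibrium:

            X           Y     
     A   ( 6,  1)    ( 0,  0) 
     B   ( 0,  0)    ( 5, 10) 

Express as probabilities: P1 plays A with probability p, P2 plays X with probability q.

p = 0.9091, q = 0.4545

Work:
Find probabilities that make opponent indifferent:
P2 chooses q to make P1 indifferent between A and B
P1 chooses p to make P2 indifferent between X and Y
Mixed NE: P1 plays (A: 0.9091, B: 0.0909), P2 plays (X: 0.4545, Y: 0.5455)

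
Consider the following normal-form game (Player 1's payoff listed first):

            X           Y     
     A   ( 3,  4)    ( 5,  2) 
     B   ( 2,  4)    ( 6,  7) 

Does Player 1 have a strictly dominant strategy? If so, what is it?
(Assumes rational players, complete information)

No strictly dominant strategy exists for Player 1

Work:
A strategy strictly dominates another if it gives a strictly higher payoff against every opponent action. Compare each pair of P1's strategies column-by-column:
  A vs B: [3 vs 2, 5 vs 6] → A does not strictly dominate B (column Y: 5 ≤ 6)
  B vs A: [2 vs 3, 6 vs 5] → B does not strictly dominate A (column X: 2 ≤ 3)
No single strategy strictly dominates all others → no strictly dominant strategy.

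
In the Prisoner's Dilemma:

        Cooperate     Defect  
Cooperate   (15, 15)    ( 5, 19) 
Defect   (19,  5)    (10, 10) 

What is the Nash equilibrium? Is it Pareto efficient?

(Defect, Defect) is NE; not Pareto efficient

Work:
Defect dominates Cooperate for both players:
If P2 cooperates: Defect (19) > Cooperate (15)
If P2 defects: Defect (10) > Cooperate (5)
NE: (Defect, Defect) with payoff (10, 10)
But (Cooperate, Cooperate) = (15, 15) Pareto dominates (10, 10)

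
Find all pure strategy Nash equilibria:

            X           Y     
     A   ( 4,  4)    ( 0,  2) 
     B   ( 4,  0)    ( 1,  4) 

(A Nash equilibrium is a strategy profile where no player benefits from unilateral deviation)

Nash equilibrium: (A, X), (B, Y)

Work:
Best responses:
  P1 vs X: payoffs [4, 4] → best response A/B (payoff 4)
  P1 vs Y: payoffs [0, 1] → best response B (payoff 1)
  P2 vs A: payoffs [4, 2] → best response X (payoff 4)
  P2 vs B: payoffs [0, 4] → best response Y (payoff 4)
Mutual best responses: (A,X), (B,Y) → Nash equilibria.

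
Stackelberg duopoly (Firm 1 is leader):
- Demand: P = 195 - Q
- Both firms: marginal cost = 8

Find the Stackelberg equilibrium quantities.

q₁* (leader) = 93.5, q₂* (follower) = 46.75

Work:
Follower's reaction: q₂ = (a - c - q₁)/2
Leader substitutes: π₁ = q₁·(a - q₁ - (a-c-q₁)/2 - c)
FOC: q₁* = (195 - 8)/2 = 93.50
Then: q₂* = (195 - 8 - 93.5)/2 = 46.75
Leader has first-mover advantage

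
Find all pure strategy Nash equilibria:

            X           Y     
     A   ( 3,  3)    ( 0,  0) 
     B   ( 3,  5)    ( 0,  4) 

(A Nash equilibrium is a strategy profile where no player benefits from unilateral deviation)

Nash equilibrium: (A, X), (B, X)

Work:
Best responses:
  P1 vs X: payoffs [3, 3] → best response A/B (payoff 3)
  P1 vs Y: payoffs [0, 0] → best response A/B (payoff 0)
  P2 vs A: payoffs [3, 0] → best response X (payoff 3)
  P2 vs B: payoffs [5, 4] → best response X (payoff 5)
Mutual best responses: (A,X), (B,X) → Nash equilibria.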